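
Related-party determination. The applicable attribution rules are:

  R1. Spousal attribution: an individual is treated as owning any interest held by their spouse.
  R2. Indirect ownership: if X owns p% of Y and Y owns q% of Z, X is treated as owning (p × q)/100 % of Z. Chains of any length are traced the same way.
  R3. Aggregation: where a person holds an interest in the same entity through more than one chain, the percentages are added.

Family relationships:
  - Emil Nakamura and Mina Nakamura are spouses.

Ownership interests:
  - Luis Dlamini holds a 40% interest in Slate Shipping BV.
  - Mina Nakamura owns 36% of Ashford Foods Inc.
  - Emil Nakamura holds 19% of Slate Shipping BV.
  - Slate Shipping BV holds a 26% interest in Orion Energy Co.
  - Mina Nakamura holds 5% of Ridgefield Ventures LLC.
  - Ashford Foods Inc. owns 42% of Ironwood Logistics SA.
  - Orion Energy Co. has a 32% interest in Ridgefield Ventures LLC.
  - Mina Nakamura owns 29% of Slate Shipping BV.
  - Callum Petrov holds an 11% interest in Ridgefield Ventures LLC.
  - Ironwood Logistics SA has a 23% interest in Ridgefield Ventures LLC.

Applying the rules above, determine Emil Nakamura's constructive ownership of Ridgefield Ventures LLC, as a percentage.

12.4712%

By spousal attribution (R1), Emil Nakamura is treated as also owning Mina Nakamura's interest in Slate Shipping BV, giving 19% + 29% = 48%.
By spousal attribution (R1), Emil Nakamura is treated as owning Mina Nakamura's 36% interest in Ashford Foods Inc.
By spousal attribution (R1), Emil Nakamura is treated as owning Mina Nakamura's 5% interest in Ridgefield Ventures LLC.
Chain via Slate Shipping BV → Orion Energy Co. (R2): 48% × 26% × 32% = 3.9936% of Ridgefield Ventures LLC.
Chain via Ashford Foods Inc. → Ironwood Logistics SA (R2): 36% × 42% × 23% = 3.4776% of Ridgefield Ventures LLC.
Direct interest in Ridgefield Ventures LLC: 5%.
Aggregating (R3): 3.9936% + 3.4776% + 5% = 12.4712%.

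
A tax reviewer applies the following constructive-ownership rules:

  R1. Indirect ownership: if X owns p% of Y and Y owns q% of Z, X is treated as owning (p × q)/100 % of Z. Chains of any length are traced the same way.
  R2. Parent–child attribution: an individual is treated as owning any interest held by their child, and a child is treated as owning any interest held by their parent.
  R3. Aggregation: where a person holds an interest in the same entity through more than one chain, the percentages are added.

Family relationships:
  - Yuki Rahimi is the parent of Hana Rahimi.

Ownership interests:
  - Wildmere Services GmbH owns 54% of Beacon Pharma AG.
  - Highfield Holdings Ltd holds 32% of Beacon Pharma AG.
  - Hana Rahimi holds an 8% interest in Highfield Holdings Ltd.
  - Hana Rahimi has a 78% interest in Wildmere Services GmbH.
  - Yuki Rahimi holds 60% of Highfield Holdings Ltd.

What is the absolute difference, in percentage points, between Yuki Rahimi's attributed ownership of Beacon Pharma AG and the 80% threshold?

By parent–child attribution (R2), Yuki Rahimi is treated as also owning Hana Rahimi's interest in Highfield Holdings Ltd, giving 60% + 8% = 68%.
By parent–child attribution (R2), Yuki Rahimi is treated as owning Hana Rahimi's 78% interest in Wildmere Services GmbH.
Chain via Highfield Holdings Ltd (R1): 68% × 32% = 21.76% of Beacon Pharma AG.
Chain via Wildmere Services GmbH (R1): 78% × 54% = 42.12% of Beacon Pharma AG.
Aggregating (R3): 21.76% + 42.12% = 63.88%.
63.88% falls short of the 80% threshold by 16.12 percentage points.

16.12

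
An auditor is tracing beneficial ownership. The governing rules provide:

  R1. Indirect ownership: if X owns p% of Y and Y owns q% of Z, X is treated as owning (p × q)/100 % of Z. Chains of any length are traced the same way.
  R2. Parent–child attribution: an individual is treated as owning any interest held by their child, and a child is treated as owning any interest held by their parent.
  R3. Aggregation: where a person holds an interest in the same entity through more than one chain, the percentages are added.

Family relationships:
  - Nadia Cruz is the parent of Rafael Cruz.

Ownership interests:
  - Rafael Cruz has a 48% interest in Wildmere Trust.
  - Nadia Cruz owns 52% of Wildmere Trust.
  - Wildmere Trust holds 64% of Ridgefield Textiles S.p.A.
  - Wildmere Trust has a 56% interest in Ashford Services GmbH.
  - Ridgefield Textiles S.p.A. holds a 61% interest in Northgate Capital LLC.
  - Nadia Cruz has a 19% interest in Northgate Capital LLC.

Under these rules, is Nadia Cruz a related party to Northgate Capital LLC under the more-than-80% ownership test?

By parent–child attribution (R2), Nadia Cruz is treated as also owning Rafael Cruz's interest in Wildmere Trust, giving 52% + 48% = 100%.
Chain via Wildmere Trust → Ridgefield Textiles S.p.A. (R1): 100% × 64% × 61% = 39.04% of Northgate Capital LLC.
Direct interest in Northgate Capital LLC: 19%.
Aggregating (R3): 39.04% + 19% = 58.04%.
58.04% does not exceed the 80% threshold, so Nadia is not a related party to Northgate Capital LLC.

No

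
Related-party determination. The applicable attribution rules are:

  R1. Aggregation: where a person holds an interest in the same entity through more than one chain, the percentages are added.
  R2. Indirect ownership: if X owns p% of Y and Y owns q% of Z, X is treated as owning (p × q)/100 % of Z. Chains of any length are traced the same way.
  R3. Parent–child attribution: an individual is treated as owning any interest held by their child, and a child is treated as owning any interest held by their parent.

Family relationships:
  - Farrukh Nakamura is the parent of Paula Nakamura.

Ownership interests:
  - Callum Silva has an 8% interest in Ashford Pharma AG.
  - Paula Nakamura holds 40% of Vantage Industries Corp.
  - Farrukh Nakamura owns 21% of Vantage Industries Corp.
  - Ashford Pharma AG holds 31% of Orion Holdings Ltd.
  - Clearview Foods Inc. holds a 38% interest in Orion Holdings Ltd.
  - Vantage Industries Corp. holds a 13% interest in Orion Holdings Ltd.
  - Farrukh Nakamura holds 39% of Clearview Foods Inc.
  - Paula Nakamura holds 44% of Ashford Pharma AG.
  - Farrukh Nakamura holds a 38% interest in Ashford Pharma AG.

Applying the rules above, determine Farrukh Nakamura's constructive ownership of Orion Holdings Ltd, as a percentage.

48.17%

By parent–child attribution (R3), Farrukh Nakamura is treated as also owning Paula Nakamura's interest in Vantage Industries Corp, giving 21% + 40% = 61%.
By parent–child attribution (R3), Farrukh Nakamura is treated as also owning Paula Nakamura's interest in Ashford Pharma AG, giving 38% + 44% = 82%.
Chain via Clearview Foods Inc. (R2): 39% × 38% = 14.82% of Orion Holdings Ltd.
Chain via Vantage Industries Corp. (R2): 61% × 13% = 7.93% of Orion Holdings Ltd.
Chain via Ashford Pharma AG (R2): 82% × 31% = 25.42% of Orion Holdings Ltd.
Aggregating (R1): 14.82% + 7.93% + 25.42% = 48.17%.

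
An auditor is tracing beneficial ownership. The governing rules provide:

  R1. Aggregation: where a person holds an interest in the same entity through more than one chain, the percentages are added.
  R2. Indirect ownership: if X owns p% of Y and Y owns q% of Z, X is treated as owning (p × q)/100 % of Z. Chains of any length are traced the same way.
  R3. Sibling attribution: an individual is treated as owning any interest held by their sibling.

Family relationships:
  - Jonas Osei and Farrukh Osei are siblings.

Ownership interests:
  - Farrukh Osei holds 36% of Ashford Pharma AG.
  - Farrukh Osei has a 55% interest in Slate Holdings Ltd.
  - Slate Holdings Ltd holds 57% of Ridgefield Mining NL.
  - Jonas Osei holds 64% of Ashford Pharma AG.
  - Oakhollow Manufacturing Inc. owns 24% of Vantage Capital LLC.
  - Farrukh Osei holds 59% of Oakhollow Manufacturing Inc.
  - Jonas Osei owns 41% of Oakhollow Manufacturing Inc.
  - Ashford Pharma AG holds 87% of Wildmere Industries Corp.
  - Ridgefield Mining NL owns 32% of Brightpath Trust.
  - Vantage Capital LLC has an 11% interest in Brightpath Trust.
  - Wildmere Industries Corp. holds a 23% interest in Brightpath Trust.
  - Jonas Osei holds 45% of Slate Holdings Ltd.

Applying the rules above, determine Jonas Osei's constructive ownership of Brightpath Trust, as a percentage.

By sibling attribution (R3), Jonas Osei is treated as also owning Farrukh Osei's interest in Oakhollow Manufacturing Inc, giving 41% + 59% = 100%.
By sibling attribution (R3), Jonas Osei is treated as also owning Farrukh Osei's interest in Slate Holdings Ltd, giving 45% + 55% = 100%.
By sibling attribution (R3), Jonas Osei is treated as also owning Farrukh Osei's interest in Ashford Pharma AG, giving 64% + 36% = 100%.
Chain via Oakhollow Manufacturing Inc. → Vantage Capital LLC (R2): 100% × 24% × 11% = 2.64% of Brightpath Trust.
Chain via Slate Holdings Ltd → Ridgefield Mining NL (R2): 100% × 57% × 32% = 18.24% of Brightpath Trust.
Chain via Ashford Pharma AG → Wildmere Industries Corp. (R2): 100% × 87% × 23% = 20.01% of Brightpath Trust.
Aggregating (R1): 2.64% + 18.24% + 20.01% = 40.89%.

40.89%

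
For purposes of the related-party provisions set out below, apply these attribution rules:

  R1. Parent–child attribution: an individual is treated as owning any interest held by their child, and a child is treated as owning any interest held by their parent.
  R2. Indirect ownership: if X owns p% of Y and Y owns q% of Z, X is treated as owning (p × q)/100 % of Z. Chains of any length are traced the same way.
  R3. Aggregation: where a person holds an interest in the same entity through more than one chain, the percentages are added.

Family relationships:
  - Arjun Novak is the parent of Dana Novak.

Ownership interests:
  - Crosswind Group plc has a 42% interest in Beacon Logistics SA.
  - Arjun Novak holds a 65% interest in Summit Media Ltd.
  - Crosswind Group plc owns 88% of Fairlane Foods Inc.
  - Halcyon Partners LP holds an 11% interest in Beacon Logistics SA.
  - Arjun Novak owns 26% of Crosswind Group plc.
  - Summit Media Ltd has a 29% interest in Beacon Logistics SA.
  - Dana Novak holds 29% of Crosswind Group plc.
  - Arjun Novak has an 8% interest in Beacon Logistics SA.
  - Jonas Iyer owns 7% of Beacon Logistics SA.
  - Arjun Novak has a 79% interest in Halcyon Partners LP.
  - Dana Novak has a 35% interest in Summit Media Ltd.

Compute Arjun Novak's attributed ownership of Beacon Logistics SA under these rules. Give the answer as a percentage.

68.79%

By parent–child attribution (R1), Arjun Novak is treated as also owning Dana Novak's interest in Crosswind Group plc, giving 26% + 29% = 55%.
By parent–child attribution (R1), Arjun Novak is treated as also owning Dana Novak's interest in Summit Media Ltd, giving 65% + 35% = 100%.
Chain via Halcyon Partners LP (R2): 79% × 11% = 8.69% of Beacon Logistics SA.
Chain via Crosswind Group plc (R2): 55% × 42% = 23.1% of Beacon Logistics SA.
Chain via Summit Media Ltd (R2): 100% × 29% = 29% of Beacon Logistics SA.
Direct interest in Beacon Logistics SA: 8%.
Aggregating (R3): 8.69% + 23.1% + 29% + 8% = 68.79%.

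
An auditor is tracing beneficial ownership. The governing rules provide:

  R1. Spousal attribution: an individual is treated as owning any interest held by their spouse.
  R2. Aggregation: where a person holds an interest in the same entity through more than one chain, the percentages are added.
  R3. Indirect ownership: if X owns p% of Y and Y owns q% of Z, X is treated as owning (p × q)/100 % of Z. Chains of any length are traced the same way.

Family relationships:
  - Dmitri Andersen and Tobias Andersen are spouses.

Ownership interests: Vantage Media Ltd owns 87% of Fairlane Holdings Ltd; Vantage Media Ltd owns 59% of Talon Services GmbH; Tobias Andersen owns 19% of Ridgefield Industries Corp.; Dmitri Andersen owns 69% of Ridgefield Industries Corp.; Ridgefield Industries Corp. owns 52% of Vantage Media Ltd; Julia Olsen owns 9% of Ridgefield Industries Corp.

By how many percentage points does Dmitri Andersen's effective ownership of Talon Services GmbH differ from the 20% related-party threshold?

6.9984

By spousal attribution (R1), Dmitri Andersen is treated as also owning Tobias Andersen's interest in Ridgefield Industries Corp, giving 69% + 19% = 88%.
Chain via Ridgefield Industries Corp. → Vantage Media Ltd (R3): 88% × 52% × 59% = 26.9984% of Talon Services GmbH.
26.9984% exceeds the 20% threshold by 6.9984 percentage points.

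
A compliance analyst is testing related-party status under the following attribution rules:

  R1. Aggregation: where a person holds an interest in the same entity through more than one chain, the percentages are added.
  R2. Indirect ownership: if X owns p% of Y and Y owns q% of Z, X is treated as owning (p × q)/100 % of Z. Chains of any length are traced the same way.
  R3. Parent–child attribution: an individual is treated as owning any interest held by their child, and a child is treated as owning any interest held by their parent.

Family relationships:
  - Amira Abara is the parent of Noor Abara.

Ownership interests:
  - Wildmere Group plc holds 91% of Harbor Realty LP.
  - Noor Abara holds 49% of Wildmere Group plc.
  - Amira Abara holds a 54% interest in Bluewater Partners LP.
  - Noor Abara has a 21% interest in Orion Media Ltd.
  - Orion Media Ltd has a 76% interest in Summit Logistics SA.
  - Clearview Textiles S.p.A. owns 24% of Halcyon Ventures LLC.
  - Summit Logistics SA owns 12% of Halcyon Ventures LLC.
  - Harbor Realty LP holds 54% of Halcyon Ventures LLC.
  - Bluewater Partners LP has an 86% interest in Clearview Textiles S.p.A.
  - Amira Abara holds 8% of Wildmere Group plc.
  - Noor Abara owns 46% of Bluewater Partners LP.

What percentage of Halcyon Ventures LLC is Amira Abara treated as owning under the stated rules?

By parent–child attribution (R3), Amira Abara is treated as also owning Noor Abara's interest in Bluewater Partners LP, giving 54% + 46% = 100%.
By parent–child attribution (R3), Amira Abara is treated as also owning Noor Abara's interest in Wildmere Group plc, giving 8% + 49% = 57%.
By parent–child attribution (R3), Amira Abara is treated as owning Noor Abara's 21% interest in Orion Media Ltd.
Chain via Bluewater Partners LP → Clearview Textiles S.p.A. (R2): 100% × 86% × 24% = 20.64% of Halcyon Ventures LLC.
Chain via Wildmere Group plc → Harbor Realty LP (R2): 57% × 91% × 54% = 28.0098% of Halcyon Ventures LLC.
Chain via Orion Media Ltd → Summit Logistics SA (R2): 21% × 76% × 12% = 1.9152% of Halcyon Ventures LLC.
Aggregating (R1): 20.64% + 28.0098% + 1.9152% = 50.565%.

50.565%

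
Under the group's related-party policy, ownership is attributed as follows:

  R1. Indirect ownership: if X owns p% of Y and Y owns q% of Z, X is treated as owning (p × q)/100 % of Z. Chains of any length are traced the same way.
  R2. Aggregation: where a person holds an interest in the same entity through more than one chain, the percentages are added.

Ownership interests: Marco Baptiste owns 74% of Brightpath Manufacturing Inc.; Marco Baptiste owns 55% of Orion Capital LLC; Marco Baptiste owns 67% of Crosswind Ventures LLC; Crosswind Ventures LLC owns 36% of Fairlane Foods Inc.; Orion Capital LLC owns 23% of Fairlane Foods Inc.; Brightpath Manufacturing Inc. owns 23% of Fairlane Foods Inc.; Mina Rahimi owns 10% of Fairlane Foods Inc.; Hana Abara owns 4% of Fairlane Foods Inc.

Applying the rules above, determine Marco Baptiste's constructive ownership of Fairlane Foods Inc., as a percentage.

53.79%

Chain via Orion Capital LLC (R1): 55% × 23% = 12.65% of Fairlane Foods Inc.
Chain via Brightpath Manufacturing Inc. (R1): 74% × 23% = 17.02% of Fairlane Foods Inc.
Chain via Crosswind Ventures LLC (R1): 67% × 36% = 24.12% of Fairlane Foods Inc.
Aggregating (R2): 12.65% + 17.02% + 24.12% = 53.79%.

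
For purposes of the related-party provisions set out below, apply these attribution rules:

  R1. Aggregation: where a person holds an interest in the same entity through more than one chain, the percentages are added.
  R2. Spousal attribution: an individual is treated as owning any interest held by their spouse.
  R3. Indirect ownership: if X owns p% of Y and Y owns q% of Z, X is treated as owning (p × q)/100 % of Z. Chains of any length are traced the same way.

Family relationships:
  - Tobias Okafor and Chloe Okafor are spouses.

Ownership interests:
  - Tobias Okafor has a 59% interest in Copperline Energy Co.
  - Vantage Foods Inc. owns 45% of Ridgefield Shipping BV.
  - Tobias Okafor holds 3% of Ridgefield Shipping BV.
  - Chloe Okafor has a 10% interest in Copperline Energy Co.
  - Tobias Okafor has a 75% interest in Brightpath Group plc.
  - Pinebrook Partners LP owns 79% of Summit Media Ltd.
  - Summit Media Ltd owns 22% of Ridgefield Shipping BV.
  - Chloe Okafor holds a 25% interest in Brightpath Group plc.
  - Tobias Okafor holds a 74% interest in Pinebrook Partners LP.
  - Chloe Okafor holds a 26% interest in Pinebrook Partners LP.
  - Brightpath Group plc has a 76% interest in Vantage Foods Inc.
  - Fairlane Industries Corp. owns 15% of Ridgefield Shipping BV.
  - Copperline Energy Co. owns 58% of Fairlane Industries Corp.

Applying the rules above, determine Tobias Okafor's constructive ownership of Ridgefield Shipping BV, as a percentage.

By spousal attribution (R2), Tobias Okafor is treated as also owning Chloe Okafor's interest in Copperline Energy Co, giving 59% + 10% = 69%.
By spousal attribution (R2), Tobias Okafor is treated as also owning Chloe Okafor's interest in Pinebrook Partners LP, giving 74% + 26% = 100%.
By spousal attribution (R2), Tobias Okafor is treated as also owning Chloe Okafor's interest in Brightpath Group plc, giving 75% + 25% = 100%.
Chain via Copperline Energy Co. → Fairlane Industries Corp. (R3): 69% × 58% × 15% = 6.003% of Ridgefield Shipping BV.
Chain via Pinebrook Partners LP → Summit Media Ltd (R3): 100% × 79% × 22% = 17.38% of Ridgefield Shipping BV.
Chain via Brightpath Group plc → Vantage Foods Inc. (R3): 100% × 76% × 45% = 34.2% of Ridgefield Shipping BV.
Direct interest in Ridgefield Shipping BV: 3%.
Aggregating (R1): 6.003% + 17.38% + 34.2% + 3% = 60.583%.

60.583%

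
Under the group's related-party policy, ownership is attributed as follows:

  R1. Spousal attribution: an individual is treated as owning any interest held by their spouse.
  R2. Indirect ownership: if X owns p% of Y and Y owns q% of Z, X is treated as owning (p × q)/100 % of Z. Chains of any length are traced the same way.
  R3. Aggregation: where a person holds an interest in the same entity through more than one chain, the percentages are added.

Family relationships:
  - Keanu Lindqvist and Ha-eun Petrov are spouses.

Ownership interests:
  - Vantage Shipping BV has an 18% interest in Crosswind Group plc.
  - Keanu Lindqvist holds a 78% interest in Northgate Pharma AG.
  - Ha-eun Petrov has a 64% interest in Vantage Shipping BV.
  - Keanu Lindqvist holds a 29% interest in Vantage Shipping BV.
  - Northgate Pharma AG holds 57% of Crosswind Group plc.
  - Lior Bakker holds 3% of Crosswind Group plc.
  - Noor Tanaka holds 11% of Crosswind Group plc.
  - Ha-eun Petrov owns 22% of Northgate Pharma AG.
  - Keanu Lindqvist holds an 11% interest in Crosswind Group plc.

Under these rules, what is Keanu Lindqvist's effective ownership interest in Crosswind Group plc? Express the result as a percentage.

By spousal attribution (R1), Keanu Lindqvist is treated as also owning Ha-eun Petrov's interest in Vantage Shipping BV, giving 29% + 64% = 93%.
By spousal attribution (R1), Keanu Lindqvist is treated as also owning Ha-eun Petrov's interest in Northgate Pharma AG, giving 78% + 22% = 100%.
Chain via Vantage Shipping BV (R2): 93% × 18% = 16.74% of Crosswind Group plc.
Chain via Northgate Pharma AG (R2): 100% × 57% = 57% of Crosswind Group plc.
Direct interest in Crosswind Group plc: 11%.
Aggregating (R3): 16.74% + 57% + 11% = 84.74%.

84.74%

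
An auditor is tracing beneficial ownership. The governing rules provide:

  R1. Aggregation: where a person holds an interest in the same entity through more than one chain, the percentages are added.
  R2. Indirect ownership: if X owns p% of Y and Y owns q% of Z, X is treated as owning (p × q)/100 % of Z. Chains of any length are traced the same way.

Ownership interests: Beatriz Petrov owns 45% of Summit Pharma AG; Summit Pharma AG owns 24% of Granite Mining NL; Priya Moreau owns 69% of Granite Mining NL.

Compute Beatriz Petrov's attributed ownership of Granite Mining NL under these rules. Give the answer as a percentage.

Chain via Summit Pharma AG (R2): 45% × 24% = 10.8% of Granite Mining NL.

10.8%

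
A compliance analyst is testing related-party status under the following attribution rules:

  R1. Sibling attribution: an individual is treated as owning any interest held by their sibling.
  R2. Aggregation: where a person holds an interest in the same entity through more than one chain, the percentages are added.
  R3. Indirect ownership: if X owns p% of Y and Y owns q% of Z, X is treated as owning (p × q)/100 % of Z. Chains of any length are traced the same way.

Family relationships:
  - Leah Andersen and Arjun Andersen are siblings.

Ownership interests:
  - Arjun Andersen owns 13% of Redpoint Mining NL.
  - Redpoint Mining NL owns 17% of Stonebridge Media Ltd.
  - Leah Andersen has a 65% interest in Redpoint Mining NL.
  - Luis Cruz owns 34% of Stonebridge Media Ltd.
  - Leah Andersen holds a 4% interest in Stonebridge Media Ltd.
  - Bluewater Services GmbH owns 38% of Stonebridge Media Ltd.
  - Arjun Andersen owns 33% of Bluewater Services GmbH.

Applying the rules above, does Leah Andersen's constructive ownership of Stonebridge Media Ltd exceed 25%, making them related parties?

Yes

By sibling attribution (R1), Leah Andersen is treated as also owning Arjun Andersen's interest in Redpoint Mining NL, giving 65% + 13% = 78%.
By sibling attribution (R1), Leah Andersen is treated as owning Arjun Andersen's 33% interest in Bluewater Services GmbH.
Chain via Redpoint Mining NL (R3): 78% × 17% = 13.26% of Stonebridge Media Ltd.
Direct interest in Stonebridge Media Ltd: 4%.
Chain via Bluewater Services GmbH (R3): 33% × 38% = 12.54% of Stonebridge Media Ltd.
Aggregating (R2): 13.26% + 4% + 12.54% = 29.8%.
29.8% exceeds the 25% threshold, so Leah is a related party to Stonebridge Media Ltd.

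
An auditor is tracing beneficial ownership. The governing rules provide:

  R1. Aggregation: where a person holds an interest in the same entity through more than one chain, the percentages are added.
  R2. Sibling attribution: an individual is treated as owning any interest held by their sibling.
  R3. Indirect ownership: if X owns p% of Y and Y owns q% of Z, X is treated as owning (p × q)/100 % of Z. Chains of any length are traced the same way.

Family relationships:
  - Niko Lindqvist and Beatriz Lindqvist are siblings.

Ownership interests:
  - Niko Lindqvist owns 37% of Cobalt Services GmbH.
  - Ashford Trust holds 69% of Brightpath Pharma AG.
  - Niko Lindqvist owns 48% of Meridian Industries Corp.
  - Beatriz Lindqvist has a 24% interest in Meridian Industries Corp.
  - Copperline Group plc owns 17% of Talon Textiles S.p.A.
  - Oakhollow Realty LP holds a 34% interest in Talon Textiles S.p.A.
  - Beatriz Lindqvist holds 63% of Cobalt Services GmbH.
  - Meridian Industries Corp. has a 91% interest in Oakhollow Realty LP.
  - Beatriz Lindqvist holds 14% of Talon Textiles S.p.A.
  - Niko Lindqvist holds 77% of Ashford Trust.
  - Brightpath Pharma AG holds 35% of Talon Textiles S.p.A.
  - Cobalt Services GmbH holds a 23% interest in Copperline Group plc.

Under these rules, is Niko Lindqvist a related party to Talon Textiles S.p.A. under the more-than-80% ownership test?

By sibling attribution (R2), Niko Lindqvist is treated as also owning Beatriz Lindqvist's interest in Cobalt Services GmbH, giving 37% + 63% = 100%.
By sibling attribution (R2), Niko Lindqvist is treated as also owning Beatriz Lindqvist's interest in Meridian Industries Corp, giving 48% + 24% = 72%.
By sibling attribution (R2), Niko Lindqvist is treated as owning Beatriz Lindqvist's 14% interest in Talon Textiles S.p.A.
Chain via Ashford Trust → Brightpath Pharma AG (R3): 77% × 69% × 35% = 18.5955% of Talon Textiles S.p.A.
Chain via Cobalt Services GmbH → Copperline Group plc (R3): 100% × 23% × 17% = 3.91% of Talon Textiles S.p.A.
Chain via Meridian Industries Corp. → Oakhollow Realty LP (R3): 72% × 91% × 34% = 22.2768% of Talon Textiles S.p.A.
Direct interest in Talon Textiles S.p.A: 14%.
Aggregating (R1): 18.5955% + 3.91% + 22.2768% + 14% = 58.7823%.
58.7823% does not exceed the 80% threshold, so Niko is not a related party to Talon Textiles S.p.A.

No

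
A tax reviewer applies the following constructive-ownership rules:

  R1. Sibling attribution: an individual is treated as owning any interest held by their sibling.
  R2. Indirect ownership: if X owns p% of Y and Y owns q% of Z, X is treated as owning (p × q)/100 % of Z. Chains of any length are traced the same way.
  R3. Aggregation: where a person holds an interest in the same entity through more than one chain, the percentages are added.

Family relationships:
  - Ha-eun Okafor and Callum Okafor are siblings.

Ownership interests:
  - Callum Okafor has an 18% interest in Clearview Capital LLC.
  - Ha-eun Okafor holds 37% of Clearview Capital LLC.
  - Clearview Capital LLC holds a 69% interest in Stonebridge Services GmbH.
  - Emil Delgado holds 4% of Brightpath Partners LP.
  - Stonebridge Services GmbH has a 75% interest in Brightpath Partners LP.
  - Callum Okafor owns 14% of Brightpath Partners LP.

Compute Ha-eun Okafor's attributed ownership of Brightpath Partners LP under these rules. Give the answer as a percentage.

By sibling attribution (R1), Ha-eun Okafor is treated as also owning Callum Okafor's interest in Clearview Capital LLC, giving 37% + 18% = 55%.
By sibling attribution (R1), Ha-eun Okafor is treated as owning Callum Okafor's 14% interest in Brightpath Partners LP.
Chain via Clearview Capital LLC → Stonebridge Services GmbH (R2): 55% × 69% × 75% = 28.4625% of Brightpath Partners LP.
Direct interest in Brightpath Partners LP: 14%.
Aggregating (R3): 28.4625% + 14% = 42.4625%.

42.4625%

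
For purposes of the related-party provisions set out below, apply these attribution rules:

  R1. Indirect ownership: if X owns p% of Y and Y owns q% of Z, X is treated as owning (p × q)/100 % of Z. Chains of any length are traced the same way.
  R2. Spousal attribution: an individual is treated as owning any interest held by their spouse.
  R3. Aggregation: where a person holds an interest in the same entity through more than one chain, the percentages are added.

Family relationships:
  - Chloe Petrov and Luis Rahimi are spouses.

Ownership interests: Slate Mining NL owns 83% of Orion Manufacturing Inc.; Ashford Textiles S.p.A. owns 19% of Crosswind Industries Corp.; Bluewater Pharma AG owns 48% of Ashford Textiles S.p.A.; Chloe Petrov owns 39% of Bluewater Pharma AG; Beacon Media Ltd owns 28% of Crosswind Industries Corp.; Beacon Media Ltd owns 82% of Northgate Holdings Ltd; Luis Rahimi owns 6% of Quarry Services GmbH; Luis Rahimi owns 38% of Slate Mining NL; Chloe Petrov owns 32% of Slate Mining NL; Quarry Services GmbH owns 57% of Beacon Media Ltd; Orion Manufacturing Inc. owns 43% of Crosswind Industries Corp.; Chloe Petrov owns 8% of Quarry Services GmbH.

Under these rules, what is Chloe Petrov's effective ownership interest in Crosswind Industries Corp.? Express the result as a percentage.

30.7742%

By spousal attribution (R2), Chloe Petrov is treated as also owning Luis Rahimi's interest in Quarry Services GmbH, giving 8% + 6% = 14%.
By spousal attribution (R2), Chloe Petrov is treated as also owning Luis Rahimi's interest in Slate Mining NL, giving 32% + 38% = 70%.
Chain via Bluewater Pharma AG → Ashford Textiles S.p.A. (R1): 39% × 48% × 19% = 3.5568% of Crosswind Industries Corp.
Chain via Quarry Services GmbH → Beacon Media Ltd (R1): 14% × 57% × 28% = 2.2344% of Crosswind Industries Corp.
Chain via Slate Mining NL → Orion Manufacturing Inc. (R1): 70% × 83% × 43% = 24.983% of Crosswind Industries Corp.
Aggregating (R3): 3.5568% + 2.2344% + 24.983% = 30.7742%.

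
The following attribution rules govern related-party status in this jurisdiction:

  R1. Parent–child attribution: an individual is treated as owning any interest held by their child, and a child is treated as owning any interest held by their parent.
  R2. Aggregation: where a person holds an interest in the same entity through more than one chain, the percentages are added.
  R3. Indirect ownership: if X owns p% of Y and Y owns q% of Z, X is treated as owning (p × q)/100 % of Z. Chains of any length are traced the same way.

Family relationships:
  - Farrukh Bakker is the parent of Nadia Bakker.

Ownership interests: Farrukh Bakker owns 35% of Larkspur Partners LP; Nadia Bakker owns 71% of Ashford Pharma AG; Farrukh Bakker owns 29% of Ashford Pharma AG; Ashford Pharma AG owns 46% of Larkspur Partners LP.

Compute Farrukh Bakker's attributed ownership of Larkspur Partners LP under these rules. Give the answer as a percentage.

81%

By parent–child attribution (R1), Farrukh Bakker is treated as also owning Nadia Bakker's interest in Ashford Pharma AG, giving 29% + 71% = 100%.
Chain via Ashford Pharma AG (R3): 100% × 46% = 46% of Larkspur Partners LP.
Direct interest in Larkspur Partners LP: 35%.
Aggregating (R2): 46% + 35% = 81%.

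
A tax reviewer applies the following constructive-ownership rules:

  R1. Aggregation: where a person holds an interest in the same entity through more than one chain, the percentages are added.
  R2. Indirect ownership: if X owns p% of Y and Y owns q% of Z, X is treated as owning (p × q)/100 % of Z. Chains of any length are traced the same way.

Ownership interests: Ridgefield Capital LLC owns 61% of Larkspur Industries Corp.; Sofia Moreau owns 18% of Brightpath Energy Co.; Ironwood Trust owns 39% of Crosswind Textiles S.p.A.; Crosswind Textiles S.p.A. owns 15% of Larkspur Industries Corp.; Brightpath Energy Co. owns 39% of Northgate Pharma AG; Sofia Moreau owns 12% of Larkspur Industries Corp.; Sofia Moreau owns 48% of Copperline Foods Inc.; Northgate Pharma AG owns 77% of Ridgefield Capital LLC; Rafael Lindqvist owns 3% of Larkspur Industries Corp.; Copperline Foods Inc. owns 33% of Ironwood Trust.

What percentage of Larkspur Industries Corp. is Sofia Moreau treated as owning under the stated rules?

16.223934%

Chain via Brightpath Energy Co. → Northgate Pharma AG → Ridgefield Capital LLC (R2): 18% × 39% × 77% × 61% = 3.297294% of Larkspur Industries Corp.
Chain via Copperline Foods Inc. → Ironwood Trust → Crosswind Textiles S.p.A. (R2): 48% × 33% × 39% × 15% = 0.92664% of Larkspur Industries Corp.
Direct interest in Larkspur Industries Corp: 12%.
Aggregating (R1): 3.297294% + 0.92664% + 12% = 16.223934%.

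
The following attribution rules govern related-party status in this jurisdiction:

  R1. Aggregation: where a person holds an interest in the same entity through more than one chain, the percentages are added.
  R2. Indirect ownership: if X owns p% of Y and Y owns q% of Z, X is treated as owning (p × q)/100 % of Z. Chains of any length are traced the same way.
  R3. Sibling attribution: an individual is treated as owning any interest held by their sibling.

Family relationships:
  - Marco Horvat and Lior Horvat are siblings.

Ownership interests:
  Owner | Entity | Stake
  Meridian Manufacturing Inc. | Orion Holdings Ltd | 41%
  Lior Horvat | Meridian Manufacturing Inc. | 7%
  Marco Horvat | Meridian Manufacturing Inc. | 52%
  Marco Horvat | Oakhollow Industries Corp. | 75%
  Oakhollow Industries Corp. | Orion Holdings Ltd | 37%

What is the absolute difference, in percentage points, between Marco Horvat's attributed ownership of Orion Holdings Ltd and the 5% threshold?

By sibling attribution (R3), Marco Horvat is treated as also owning Lior Horvat's interest in Meridian Manufacturing Inc, giving 52% + 7% = 59%.
Chain via Oakhollow Industries Corp. (R2): 75% × 37% = 27.75% of Orion Holdings Ltd.
Chain via Meridian Manufacturing Inc. (R2): 59% × 41% = 24.19% of Orion Holdings Ltd.
Aggregating (R1): 27.75% + 24.19% = 51.94%.
51.94% exceeds the 5% threshold by 46.94 percentage points.

46.94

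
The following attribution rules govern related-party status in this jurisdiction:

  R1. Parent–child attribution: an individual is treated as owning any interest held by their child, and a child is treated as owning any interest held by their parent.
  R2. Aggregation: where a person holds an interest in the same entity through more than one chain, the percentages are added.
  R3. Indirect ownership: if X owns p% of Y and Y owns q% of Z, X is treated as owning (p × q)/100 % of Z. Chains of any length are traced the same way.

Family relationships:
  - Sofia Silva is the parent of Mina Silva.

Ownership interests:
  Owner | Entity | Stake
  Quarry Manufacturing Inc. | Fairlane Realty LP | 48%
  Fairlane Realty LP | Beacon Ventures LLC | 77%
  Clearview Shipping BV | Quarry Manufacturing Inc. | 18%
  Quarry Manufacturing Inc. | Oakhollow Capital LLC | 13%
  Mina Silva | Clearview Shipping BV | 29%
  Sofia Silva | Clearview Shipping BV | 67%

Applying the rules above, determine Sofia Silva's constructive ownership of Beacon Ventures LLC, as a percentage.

By parent–child attribution (R1), Sofia Silva is treated as also owning Mina Silva's interest in Clearview Shipping BV, giving 67% + 29% = 96%.
Chain via Clearview Shipping BV → Quarry Manufacturing Inc. → Fairlane Realty LP (R3): 96% × 18% × 48% × 77% = 6.386688% of Beacon Ventures LLC.

6.386688%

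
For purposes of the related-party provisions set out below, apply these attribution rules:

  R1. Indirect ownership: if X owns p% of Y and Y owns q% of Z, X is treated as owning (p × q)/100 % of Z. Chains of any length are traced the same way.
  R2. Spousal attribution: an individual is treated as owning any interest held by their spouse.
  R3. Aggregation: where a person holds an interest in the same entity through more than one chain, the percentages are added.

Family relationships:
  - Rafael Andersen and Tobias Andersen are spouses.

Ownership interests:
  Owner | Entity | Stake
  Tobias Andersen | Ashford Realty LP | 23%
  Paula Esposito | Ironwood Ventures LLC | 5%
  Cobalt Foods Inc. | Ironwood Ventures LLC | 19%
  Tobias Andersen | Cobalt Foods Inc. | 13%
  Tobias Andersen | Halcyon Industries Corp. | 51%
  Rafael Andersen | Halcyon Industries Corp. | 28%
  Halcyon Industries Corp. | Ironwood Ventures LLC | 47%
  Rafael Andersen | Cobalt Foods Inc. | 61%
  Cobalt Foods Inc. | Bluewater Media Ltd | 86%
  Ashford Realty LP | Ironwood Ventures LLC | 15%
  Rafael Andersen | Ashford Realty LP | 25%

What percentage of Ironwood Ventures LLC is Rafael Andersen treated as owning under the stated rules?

By spousal attribution (R2), Rafael Andersen is treated as also owning Tobias Andersen's interest in Ashford Realty LP, giving 25% + 23% = 48%.
By spousal attribution (R2), Rafael Andersen is treated as also owning Tobias Andersen's interest in Cobalt Foods Inc, giving 61% + 13% = 74%.
By spousal attribution (R2), Rafael Andersen is treated as also owning Tobias Andersen's interest in Halcyon Industries Corp, giving 28% + 51% = 79%.
Chain via Ashford Realty LP (R1): 48% × 15% = 7.2% of Ironwood Ventures LLC.
Chain via Cobalt Foods Inc. (R1): 74% × 19% = 14.06% of Ironwood Ventures LLC.
Chain via Halcyon Industries Corp. (R1): 79% × 47% = 37.13% of Ironwood Ventures LLC.
Aggregating (R3): 7.2% + 14.06% + 37.13% = 58.39%.

58.39%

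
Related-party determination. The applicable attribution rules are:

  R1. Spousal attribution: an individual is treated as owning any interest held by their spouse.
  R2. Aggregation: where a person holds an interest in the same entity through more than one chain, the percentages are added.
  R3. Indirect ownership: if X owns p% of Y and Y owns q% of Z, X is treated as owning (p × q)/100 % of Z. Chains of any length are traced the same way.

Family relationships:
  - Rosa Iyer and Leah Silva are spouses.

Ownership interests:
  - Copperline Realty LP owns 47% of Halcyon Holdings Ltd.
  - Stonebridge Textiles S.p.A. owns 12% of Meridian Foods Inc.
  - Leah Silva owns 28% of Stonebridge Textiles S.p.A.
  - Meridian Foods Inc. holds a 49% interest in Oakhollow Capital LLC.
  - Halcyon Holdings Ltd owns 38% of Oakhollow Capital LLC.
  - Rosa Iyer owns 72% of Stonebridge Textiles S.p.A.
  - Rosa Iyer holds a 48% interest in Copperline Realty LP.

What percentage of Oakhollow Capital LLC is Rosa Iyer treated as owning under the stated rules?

14.4528%

By spousal attribution (R1), Rosa Iyer is treated as also owning Leah Silva's interest in Stonebridge Textiles S.p.A, giving 72% + 28% = 100%.
Chain via Stonebridge Textiles S.p.A. → Meridian Foods Inc. (R3): 100% × 12% × 49% = 5.88% of Oakhollow Capital LLC.
Chain via Copperline Realty LP → Halcyon Holdings Ltd (R3): 48% × 47% × 38% = 8.5728% of Oakhollow Capital LLC.
Aggregating (R2): 5.88% + 8.5728% = 14.4528%.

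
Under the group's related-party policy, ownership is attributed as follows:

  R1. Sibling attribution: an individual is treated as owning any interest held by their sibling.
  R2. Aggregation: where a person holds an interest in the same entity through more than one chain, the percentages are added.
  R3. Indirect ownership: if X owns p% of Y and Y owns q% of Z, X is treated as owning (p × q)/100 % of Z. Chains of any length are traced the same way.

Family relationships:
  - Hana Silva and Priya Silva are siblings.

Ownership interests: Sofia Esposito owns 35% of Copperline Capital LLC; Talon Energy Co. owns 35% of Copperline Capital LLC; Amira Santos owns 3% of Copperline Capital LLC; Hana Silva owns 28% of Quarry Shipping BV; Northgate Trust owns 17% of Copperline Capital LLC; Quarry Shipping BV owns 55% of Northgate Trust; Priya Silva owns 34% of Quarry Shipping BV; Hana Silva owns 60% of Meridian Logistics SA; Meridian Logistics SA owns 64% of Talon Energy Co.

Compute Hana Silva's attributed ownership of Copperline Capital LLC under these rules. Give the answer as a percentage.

19.237%

By sibling attribution (R1), Hana Silva is treated as also owning Priya Silva's interest in Quarry Shipping BV, giving 28% + 34% = 62%.
Chain via Meridian Logistics SA → Talon Energy Co. (R3): 60% × 64% × 35% = 13.44% of Copperline Capital LLC.
Chain via Quarry Shipping BV → Northgate Trust (R3): 62% × 55% × 17% = 5.797% of Copperline Capital LLC.
Aggregating (R2): 13.44% + 5.797% = 19.237%.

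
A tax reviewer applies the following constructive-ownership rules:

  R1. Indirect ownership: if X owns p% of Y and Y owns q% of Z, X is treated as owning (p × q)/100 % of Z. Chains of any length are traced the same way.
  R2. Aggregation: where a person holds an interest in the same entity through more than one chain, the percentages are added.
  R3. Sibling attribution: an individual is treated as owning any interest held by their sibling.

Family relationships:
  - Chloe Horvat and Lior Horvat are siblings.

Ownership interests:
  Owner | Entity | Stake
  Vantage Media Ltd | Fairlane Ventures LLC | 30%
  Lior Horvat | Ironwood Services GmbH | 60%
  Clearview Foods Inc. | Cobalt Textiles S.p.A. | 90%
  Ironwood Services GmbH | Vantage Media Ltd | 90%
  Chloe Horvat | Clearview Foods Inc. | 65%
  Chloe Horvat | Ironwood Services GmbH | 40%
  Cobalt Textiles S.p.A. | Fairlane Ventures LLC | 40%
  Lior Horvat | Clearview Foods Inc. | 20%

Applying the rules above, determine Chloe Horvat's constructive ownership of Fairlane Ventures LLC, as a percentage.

57.6%

By sibling attribution (R3), Chloe Horvat is treated as also owning Lior Horvat's interest in Ironwood Services GmbH, giving 40% + 60% = 100%.
By sibling attribution (R3), Chloe Horvat is treated as also owning Lior Horvat's interest in Clearview Foods Inc, giving 65% + 20% = 85%.
Chain via Ironwood Services GmbH → Vantage Media Ltd (R1): 100% × 90% × 30% = 27% of Fairlane Ventures LLC.
Chain via Clearview Foods Inc. → Cobalt Textiles S.p.A. (R1): 85% × 90% × 40% = 30.6% of Fairlane Ventures LLC.
Aggregating (R2): 27% + 30.6% = 57.6%.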